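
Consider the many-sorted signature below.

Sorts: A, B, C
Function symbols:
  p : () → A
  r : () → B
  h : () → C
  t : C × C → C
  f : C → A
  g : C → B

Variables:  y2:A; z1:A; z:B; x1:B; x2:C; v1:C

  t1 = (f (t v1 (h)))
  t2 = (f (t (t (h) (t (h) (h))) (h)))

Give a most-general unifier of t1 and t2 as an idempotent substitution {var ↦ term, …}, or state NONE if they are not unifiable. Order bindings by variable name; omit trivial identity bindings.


{v1 ↦ (t (h) (t (h) (h)))}


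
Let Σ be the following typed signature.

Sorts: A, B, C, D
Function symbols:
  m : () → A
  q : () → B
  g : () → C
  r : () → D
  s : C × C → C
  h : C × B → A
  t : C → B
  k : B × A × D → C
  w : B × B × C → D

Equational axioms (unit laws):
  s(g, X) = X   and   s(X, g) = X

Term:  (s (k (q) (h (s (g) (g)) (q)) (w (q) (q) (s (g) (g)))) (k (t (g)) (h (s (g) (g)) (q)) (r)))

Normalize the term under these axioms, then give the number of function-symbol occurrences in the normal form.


1. (s (k (q) (h (s (g) (g)) (q)) (w (q) (q) (s (g) (g)))) (k (t (g)) (h (s (g) (g)) (q)) (r)))  →  (s (k (q) (h (g) (q)) (w (q) (q) (s (g) (g)))) (k (t (g)) (h (s (g) (g)) (q)) (r)))
2. (s (k (q) (h (g) (q)) (w (q) (q) (s (g) (g)))) (k (t (g)) (h (s (g) (g)) (q)) (r)))  →  (s (k (q) (h (g) (q)) (w (q) (q) (g))) (k (t (g)) (h (s (g) (g)) (q)) (r)))
3. (s (k (q) (h (g) (q)) (w (q) (q) (g))) (k (t (g)) (h (s (g) (g)) (q)) (r)))  →  (s (k (q) (h (g) (q)) (w (q) (q) (g))) (k (t (g)) (h (g) (q)) (r)))
normal form: (s (k (q) (h (g) (q)) (w (q) (q) (g))) (k (t (g)) (h (g) (q)) (r)))

size = 17


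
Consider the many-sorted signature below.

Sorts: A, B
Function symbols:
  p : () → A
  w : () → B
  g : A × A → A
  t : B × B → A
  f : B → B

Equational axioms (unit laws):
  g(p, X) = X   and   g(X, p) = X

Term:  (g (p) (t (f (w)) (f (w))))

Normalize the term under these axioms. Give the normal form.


1. (g (p) (t (f (w)) (f (w))))  →  (t (f (w)) (f (w)))

normal form = (t (f (w)) (f (w)))


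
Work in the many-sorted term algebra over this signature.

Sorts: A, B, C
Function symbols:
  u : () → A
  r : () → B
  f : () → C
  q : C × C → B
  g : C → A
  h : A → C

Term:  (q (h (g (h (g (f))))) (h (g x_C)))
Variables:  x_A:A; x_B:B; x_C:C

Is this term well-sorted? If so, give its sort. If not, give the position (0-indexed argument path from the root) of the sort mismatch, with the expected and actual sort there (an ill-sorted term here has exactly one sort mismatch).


well-sorted; sort = B

          (f) : C
        (g (f)) : A
      (h (g (f))) : C
    (g (h (g (f)))) : A
  (h (g (h (g (f))))) : C
      x_C : C
    (g x_C) : A
  (h (g x_C)) : C
(q (h (g (h (g (f))))) (h (g x_C))) : B


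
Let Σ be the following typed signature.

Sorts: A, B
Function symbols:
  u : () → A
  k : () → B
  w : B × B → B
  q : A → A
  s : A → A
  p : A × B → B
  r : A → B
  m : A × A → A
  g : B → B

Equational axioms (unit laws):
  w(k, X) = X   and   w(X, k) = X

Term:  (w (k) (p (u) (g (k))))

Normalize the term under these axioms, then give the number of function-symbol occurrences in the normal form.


size = 4

1. (w (k) (p (u) (g (k))))  →  (p (u) (g (k)))
normal form: (p (u) (g (k)))


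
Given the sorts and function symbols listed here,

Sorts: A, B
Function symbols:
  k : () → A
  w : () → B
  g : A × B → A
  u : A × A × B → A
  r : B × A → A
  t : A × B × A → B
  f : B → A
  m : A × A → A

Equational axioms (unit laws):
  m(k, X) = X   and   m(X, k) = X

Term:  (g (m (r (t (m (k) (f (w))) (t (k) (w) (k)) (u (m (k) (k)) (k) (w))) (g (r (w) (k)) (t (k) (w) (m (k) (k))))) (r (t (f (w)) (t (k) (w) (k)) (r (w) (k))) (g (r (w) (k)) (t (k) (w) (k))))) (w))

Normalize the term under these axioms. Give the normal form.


1. (g (m (r (t (m (k) (f (w))) (t (k) (w) (k)) (u (m (k) (k)) (k) (w))) (g (r (w) (k)) (t (k) (w) (m (k) (k))))) (r (t (f (w)) (t (k) (w) (k)) (r (w) (k))) (g (r (w) (k)) (t (k) (w) (k))))) (w))  →  (g (m (r (t (f (w)) (t (k) (w) (k)) (u (m (k) (k)) (k) (w))) (g (r (w) (k)) (t (k) (w) (m (k) (k))))) (r (t (f (w)) (t (k) (w) (k)) (r (w) (k))) (g (r (w) (k)) (t (k) (w) (k))))) (w))
2. (g (m (r (t (f (w)) (t (k) (w) (k)) (u (m (k) (k)) (k) (w))) (g (r (w) (k)) (t (k) (w) (m (k) (k))))) (r (t (f (w)) (t (k) (w) (k)) (r (w) (k))) (g (r (w) (k)) (t (k) (w) (k))))) (w))  →  (g (m (r (t (f (w)) (t (k) (w) (k)) (u (k) (k) (w))) (g (r (w) (k)) (t (k) (w) (m (k) (k))))) (r (t (f (w)) (t (k) (w) (k)) (r (w) (k))) (g (r (w) (k)) (t (k) (w) (k))))) (w))
3. (g (m (r (t (f (w)) (t (k) (w) (k)) (u (k) (k) (w))) (g (r (w) (k)) (t (k) (w) (m (k) (k))))) (r (t (f (w)) (t (k) (w) (k)) (r (w) (k))) (g (r (w) (k)) (t (k) (w) (k))))) (w))  →  (g (m (r (t (f (w)) (t (k) (w) (k)) (u (k) (k) (w))) (g (r (w) (k)) (t (k) (w) (k)))) (r (t (f (w)) (t (k) (w) (k)) (r (w) (k))) (g (r (w) (k)) (t (k) (w) (k))))) (w))

normal form = (g (m (r (t (f (w)) (t (k) (w) (k)) (u (k) (k) (w))) (g (r (w) (k)) (t (k) (w) (k)))) (r (t (f (w)) (t (k) (w) (k)) (r (w) (k))) (g (r (w) (k)) (t (k) (w) (k))))) (w))


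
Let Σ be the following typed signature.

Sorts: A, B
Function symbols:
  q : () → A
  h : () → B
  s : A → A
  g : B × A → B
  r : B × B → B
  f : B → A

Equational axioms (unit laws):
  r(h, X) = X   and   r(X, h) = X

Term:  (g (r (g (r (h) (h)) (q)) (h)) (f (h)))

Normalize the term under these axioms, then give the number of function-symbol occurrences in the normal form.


1. (g (r (g (r (h) (h)) (q)) (h)) (f (h)))  →  (g (g (r (h) (h)) (q)) (f (h)))
2. (g (g (r (h) (h)) (q)) (f (h)))  →  (g (g (h) (q)) (f (h)))
normal form: (g (g (h) (q)) (f (h)))

size = 6


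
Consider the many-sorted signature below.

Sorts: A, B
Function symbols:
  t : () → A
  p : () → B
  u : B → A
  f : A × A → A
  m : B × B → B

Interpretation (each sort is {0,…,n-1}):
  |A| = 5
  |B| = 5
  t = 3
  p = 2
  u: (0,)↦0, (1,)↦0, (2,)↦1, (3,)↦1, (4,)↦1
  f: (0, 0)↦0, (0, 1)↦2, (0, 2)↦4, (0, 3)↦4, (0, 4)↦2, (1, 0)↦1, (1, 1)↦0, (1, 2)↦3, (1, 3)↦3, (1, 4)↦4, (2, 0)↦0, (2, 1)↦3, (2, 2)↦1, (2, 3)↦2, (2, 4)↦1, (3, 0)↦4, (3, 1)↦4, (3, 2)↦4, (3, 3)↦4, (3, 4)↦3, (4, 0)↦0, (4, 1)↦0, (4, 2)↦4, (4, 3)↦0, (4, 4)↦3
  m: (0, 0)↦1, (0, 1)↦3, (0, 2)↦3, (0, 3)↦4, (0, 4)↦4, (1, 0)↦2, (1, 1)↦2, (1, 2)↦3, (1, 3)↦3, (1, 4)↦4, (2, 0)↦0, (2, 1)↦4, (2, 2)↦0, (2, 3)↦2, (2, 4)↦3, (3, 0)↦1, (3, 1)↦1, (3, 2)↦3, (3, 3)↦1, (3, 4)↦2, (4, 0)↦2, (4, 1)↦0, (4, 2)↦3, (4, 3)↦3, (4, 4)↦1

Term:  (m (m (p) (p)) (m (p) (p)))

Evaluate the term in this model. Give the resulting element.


  p = 2
  p = 2
  (m (p) (p)) = m(2, 2) = 0
  p = 2
  p = 2
  (m (p) (p)) = m(2, 2) = 0
  (m (m (p) (p)) (m (p) (p))) = m(0, 0) = 1

value = 1


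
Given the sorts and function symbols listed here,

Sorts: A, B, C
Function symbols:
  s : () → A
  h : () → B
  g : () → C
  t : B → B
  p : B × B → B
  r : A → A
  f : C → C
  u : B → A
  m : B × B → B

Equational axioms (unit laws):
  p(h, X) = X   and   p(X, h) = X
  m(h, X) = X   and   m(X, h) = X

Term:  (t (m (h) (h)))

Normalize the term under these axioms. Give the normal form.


1. (t (m (h) (h)))  →  (t (h))

normal form = (t (h))


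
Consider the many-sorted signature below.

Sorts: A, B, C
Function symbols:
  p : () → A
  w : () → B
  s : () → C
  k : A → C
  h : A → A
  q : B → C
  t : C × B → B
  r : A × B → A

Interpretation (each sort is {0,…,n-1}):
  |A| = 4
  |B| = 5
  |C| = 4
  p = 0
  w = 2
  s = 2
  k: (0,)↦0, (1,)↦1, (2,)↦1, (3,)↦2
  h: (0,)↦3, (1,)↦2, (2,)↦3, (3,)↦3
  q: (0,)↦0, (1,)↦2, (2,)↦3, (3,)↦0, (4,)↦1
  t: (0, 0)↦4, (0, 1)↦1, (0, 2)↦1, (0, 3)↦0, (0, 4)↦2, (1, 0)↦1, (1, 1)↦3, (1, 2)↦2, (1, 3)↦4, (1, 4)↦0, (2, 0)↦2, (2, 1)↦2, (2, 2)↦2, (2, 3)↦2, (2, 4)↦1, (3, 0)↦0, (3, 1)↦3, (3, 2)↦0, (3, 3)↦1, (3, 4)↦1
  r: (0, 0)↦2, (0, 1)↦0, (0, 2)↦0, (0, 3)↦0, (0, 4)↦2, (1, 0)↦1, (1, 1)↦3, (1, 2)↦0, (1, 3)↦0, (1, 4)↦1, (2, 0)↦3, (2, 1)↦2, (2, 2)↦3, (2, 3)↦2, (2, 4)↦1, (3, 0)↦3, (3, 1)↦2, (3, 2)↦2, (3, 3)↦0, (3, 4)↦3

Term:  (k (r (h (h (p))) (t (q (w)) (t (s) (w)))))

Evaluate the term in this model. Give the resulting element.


value = 2

  p = 0
  (h (p)) = h(0,) = 3
  (h (h (p))) = h(3,) = 3
  w = 2
  (q (w)) = q(2,) = 3
  s = 2
  w = 2
  (t (s) (w)) = t(2, 2) = 2
  (t (q (w)) (t (s) (w))) = t(3, 2) = 0
  (r (h (h (p))) (t (q (w)) (t (s) (w)))) = r(3, 0) = 3
  (k (r (h (h (p))) (t (q (w)) (t (s) (w))))) = k(3,) = 2


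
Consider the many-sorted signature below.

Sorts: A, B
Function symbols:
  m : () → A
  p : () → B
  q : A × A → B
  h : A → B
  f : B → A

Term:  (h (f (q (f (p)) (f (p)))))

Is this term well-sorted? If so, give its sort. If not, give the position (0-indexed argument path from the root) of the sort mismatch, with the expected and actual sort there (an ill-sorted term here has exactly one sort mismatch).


well-sorted; sort = B

        (p) : B
      (f (p)) : A
        (p) : B
      (f (p)) : A
    (q (f (p)) (f (p))) : B
  (f (q (f (p)) (f (p)))) : A
(h (f (q (f (p)) (f (p))))) : B


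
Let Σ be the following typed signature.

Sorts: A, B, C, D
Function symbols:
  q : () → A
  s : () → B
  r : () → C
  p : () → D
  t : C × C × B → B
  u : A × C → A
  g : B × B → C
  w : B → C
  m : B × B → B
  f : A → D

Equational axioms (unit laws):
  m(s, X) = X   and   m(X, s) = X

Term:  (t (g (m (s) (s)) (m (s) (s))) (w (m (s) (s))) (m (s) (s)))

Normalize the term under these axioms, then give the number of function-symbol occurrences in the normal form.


1. (t (g (m (s) (s)) (m (s) (s))) (w (m (s) (s))) (m (s) (s)))  →  (t (g (s) (m (s) (s))) (w (m (s) (s))) (m (s) (s)))
2. (t (g (s) (m (s) (s))) (w (m (s) (s))) (m (s) (s)))  →  (t (g (s) (s)) (w (m (s) (s))) (m (s) (s)))
3. (t (g (s) (s)) (w (m (s) (s))) (m (s) (s)))  →  (t (g (s) (s)) (w (s)) (m (s) (s)))
4. (t (g (s) (s)) (w (s)) (m (s) (s)))  →  (t (g (s) (s)) (w (s)) (s))
normal form: (t (g (s) (s)) (w (s)) (s))

size = 7


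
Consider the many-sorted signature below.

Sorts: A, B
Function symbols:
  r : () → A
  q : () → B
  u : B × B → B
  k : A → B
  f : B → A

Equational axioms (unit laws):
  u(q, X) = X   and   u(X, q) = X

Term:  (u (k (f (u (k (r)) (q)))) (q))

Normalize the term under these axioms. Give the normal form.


normal form = (k (f (k (r))))

1. (u (k (f (u (k (r)) (q)))) (q))  →  (k (f (u (k (r)) (q))))
2. (k (f (u (k (r)) (q))))  →  (k (f (k (r))))


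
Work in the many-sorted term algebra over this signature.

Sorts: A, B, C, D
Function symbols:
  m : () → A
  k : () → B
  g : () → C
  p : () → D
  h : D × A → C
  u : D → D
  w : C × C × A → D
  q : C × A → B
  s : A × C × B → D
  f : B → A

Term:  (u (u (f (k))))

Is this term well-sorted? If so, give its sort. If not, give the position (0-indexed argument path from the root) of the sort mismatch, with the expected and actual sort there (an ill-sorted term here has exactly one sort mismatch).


ill-sorted at position [0, 0]: expected D, got A

      (k) : B
    (f (k)) : A
  (u (f (k))) : ✗ arg 0 at [0, 0] has sort A, expected D


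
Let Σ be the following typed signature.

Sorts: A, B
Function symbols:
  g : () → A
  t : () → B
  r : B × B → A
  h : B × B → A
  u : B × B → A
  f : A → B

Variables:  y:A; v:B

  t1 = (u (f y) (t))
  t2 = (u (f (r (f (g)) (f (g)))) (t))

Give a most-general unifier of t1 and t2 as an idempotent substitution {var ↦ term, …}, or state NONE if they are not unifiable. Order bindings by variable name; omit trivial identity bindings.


{y ↦ (r (f (g)) (f (g)))}


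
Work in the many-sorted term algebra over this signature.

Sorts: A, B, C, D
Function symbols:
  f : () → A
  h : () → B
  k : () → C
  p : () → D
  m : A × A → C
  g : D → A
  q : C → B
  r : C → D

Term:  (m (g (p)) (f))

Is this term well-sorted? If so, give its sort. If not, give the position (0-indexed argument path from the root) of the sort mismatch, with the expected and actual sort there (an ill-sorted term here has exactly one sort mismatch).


    (p) : D
  (g (p)) : A
  (f) : A
(m (g (p)) (f)) : C

well-sorted; sort = C


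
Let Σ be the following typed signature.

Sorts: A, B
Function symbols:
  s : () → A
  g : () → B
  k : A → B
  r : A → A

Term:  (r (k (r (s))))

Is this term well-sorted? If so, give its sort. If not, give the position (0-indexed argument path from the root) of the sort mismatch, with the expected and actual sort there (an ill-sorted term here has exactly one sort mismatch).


      (s) : A
    (r (s)) : A
  (k (r (s))) : B
(r (k (r (s)))) : ✗ arg 0 at [0] has sort B, expected A

ill-sorted at position [0]: expected A, got B


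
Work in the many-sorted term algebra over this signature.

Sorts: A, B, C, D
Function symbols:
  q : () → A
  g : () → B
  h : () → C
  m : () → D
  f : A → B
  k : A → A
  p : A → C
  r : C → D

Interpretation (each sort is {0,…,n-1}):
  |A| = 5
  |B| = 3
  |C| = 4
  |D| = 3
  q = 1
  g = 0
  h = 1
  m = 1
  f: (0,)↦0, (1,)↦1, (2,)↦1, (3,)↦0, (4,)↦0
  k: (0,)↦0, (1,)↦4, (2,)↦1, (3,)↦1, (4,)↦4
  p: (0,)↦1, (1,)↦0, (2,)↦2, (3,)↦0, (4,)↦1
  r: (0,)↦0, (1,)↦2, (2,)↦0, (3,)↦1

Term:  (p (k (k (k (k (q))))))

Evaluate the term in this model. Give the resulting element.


value = 1

  q = 1
  (k (q)) = k(1,) = 4
  (k (k (q))) = k(4,) = 4
  (k (k (k (q)))) = k(4,) = 4
  (k (k (k (k (q))))) = k(4,) = 4
  (p (k (k (k (k (q)))))) = p(4,) = 1


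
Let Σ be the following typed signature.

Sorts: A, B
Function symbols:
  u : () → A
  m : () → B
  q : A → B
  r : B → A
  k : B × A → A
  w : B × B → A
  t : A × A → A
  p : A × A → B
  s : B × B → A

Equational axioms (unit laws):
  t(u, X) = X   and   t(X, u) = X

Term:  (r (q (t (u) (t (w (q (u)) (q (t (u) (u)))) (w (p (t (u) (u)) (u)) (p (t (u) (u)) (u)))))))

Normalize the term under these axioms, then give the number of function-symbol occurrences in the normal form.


size = 15

1. (r (q (t (u) (t (w (q (u)) (q (t (u) (u)))) (w (p (t (u) (u)) (u)) (p (t (u) (u)) (u)))))))  →  (r (q (t (w (q (u)) (q (t (u) (u)))) (w (p (t (u) (u)) (u)) (p (t (u) (u)) (u))))))
2. (r (q (t (w (q (u)) (q (t (u) (u)))) (w (p (t (u) (u)) (u)) (p (t (u) (u)) (u))))))  →  (r (q (t (w (q (u)) (q (u))) (w (p (t (u) (u)) (u)) (p (t (u) (u)) (u))))))
3. (r (q (t (w (q (u)) (q (u))) (w (p (t (u) (u)) (u)) (p (t (u) (u)) (u))))))  →  (r (q (t (w (q (u)) (q (u))) (w (p (u) (u)) (p (t (u) (u)) (u))))))
4. (r (q (t (w (q (u)) (q (u))) (w (p (u) (u)) (p (t (u) (u)) (u))))))  →  (r (q (t (w (q (u)) (q (u))) (w (p (u) (u)) (p (u) (u))))))
normal form: (r (q (t (w (q (u)) (q (u))) (w (p (u) (u)) (p (u) (u))))))


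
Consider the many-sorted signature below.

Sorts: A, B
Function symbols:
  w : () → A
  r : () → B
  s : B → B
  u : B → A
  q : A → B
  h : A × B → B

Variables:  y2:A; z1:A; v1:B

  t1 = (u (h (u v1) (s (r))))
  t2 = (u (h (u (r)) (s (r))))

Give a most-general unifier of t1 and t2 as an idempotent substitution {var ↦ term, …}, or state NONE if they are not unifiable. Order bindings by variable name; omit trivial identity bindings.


{v1 ↦ (r)}


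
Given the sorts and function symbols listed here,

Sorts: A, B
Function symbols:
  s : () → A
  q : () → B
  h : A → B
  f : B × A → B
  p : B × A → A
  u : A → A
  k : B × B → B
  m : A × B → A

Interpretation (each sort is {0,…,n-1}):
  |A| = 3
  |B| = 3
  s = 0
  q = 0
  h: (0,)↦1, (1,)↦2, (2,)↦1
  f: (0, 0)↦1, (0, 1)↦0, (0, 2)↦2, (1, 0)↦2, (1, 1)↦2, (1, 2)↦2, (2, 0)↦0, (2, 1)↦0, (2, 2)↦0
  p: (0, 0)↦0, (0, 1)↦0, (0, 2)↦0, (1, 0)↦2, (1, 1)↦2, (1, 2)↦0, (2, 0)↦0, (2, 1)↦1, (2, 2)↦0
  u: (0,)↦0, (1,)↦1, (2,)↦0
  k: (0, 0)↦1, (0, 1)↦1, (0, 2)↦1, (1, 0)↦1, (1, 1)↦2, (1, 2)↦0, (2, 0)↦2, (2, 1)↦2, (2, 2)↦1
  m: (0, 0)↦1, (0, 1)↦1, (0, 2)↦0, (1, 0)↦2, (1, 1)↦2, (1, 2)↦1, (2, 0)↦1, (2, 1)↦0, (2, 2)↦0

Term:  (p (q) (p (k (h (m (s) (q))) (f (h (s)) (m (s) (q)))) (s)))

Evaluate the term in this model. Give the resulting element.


value = 0

  q = 0
  s = 0
  q = 0
  (m (s) (q)) = m(0, 0) = 1
  (h (m (s) (q))) = h(1,) = 2
  s = 0
  (h (s)) = h(0,) = 1
  s = 0
  q = 0
  (m (s) (q)) = m(0, 0) = 1
  (f (h (s)) (m (s) (q))) = f(1, 1) = 2
  (k (h (m (s) (q))) (f (h (s)) (m (s) (q)))) = k(2, 2) = 1
  s = 0
  (p (k (h (m (s) (q))) (f (h (s)) (m (s) (q)))) (s)) = p(1, 0) = 2
  (p (q) (p (k (h (m (s) (q))) (f (h (s)) (m (s) (q)))) (s))) = p(0, 2) = 0


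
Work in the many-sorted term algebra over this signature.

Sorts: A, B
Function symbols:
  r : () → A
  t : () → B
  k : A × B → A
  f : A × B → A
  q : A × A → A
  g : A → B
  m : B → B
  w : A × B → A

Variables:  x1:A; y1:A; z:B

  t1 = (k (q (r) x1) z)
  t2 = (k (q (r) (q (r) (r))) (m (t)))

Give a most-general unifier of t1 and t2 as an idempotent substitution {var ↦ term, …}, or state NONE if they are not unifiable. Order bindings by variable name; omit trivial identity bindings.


{x1 ↦ (q (r) (r)), z ↦ (m (t))}


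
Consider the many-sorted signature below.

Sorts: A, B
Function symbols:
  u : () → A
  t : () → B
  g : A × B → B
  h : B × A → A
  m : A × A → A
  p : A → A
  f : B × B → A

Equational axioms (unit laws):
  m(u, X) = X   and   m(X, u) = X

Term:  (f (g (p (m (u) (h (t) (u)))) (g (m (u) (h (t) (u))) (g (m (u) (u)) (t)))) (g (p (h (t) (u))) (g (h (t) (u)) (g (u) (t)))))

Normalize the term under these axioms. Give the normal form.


1. (f (g (p (m (u) (h (t) (u)))) (g (m (u) (h (t) (u))) (g (m (u) (u)) (t)))) (g (p (h (t) (u))) (g (h (t) (u)) (g (u) (t)))))  →  (f (g (p (h (t) (u))) (g (m (u) (h (t) (u))) (g (m (u) (u)) (t)))) (g (p (h (t) (u))) (g (h (t) (u)) (g (u) (t)))))
2. (f (g (p (h (t) (u))) (g (m (u) (h (t) (u))) (g (m (u) (u)) (t)))) (g (p (h (t) (u))) (g (h (t) (u)) (g (u) (t)))))  →  (f (g (p (h (t) (u))) (g (h (t) (u)) (g (m (u) (u)) (t)))) (g (p (h (t) (u))) (g (h (t) (u)) (g (u) (t)))))
3. (f (g (p (h (t) (u))) (g (h (t) (u)) (g (m (u) (u)) (t)))) (g (p (h (t) (u))) (g (h (t) (u)) (g (u) (t)))))  →  (f (g (p (h (t) (u))) (g (h (t) (u)) (g (u) (t)))) (g (p (h (t) (u))) (g (h (t) (u)) (g (u) (t)))))

normal form = (f (g (p (h (t) (u))) (g (h (t) (u)) (g (u) (t)))) (g (p (h (t) (u))) (g (h (t) (u)) (g (u) (t)))))


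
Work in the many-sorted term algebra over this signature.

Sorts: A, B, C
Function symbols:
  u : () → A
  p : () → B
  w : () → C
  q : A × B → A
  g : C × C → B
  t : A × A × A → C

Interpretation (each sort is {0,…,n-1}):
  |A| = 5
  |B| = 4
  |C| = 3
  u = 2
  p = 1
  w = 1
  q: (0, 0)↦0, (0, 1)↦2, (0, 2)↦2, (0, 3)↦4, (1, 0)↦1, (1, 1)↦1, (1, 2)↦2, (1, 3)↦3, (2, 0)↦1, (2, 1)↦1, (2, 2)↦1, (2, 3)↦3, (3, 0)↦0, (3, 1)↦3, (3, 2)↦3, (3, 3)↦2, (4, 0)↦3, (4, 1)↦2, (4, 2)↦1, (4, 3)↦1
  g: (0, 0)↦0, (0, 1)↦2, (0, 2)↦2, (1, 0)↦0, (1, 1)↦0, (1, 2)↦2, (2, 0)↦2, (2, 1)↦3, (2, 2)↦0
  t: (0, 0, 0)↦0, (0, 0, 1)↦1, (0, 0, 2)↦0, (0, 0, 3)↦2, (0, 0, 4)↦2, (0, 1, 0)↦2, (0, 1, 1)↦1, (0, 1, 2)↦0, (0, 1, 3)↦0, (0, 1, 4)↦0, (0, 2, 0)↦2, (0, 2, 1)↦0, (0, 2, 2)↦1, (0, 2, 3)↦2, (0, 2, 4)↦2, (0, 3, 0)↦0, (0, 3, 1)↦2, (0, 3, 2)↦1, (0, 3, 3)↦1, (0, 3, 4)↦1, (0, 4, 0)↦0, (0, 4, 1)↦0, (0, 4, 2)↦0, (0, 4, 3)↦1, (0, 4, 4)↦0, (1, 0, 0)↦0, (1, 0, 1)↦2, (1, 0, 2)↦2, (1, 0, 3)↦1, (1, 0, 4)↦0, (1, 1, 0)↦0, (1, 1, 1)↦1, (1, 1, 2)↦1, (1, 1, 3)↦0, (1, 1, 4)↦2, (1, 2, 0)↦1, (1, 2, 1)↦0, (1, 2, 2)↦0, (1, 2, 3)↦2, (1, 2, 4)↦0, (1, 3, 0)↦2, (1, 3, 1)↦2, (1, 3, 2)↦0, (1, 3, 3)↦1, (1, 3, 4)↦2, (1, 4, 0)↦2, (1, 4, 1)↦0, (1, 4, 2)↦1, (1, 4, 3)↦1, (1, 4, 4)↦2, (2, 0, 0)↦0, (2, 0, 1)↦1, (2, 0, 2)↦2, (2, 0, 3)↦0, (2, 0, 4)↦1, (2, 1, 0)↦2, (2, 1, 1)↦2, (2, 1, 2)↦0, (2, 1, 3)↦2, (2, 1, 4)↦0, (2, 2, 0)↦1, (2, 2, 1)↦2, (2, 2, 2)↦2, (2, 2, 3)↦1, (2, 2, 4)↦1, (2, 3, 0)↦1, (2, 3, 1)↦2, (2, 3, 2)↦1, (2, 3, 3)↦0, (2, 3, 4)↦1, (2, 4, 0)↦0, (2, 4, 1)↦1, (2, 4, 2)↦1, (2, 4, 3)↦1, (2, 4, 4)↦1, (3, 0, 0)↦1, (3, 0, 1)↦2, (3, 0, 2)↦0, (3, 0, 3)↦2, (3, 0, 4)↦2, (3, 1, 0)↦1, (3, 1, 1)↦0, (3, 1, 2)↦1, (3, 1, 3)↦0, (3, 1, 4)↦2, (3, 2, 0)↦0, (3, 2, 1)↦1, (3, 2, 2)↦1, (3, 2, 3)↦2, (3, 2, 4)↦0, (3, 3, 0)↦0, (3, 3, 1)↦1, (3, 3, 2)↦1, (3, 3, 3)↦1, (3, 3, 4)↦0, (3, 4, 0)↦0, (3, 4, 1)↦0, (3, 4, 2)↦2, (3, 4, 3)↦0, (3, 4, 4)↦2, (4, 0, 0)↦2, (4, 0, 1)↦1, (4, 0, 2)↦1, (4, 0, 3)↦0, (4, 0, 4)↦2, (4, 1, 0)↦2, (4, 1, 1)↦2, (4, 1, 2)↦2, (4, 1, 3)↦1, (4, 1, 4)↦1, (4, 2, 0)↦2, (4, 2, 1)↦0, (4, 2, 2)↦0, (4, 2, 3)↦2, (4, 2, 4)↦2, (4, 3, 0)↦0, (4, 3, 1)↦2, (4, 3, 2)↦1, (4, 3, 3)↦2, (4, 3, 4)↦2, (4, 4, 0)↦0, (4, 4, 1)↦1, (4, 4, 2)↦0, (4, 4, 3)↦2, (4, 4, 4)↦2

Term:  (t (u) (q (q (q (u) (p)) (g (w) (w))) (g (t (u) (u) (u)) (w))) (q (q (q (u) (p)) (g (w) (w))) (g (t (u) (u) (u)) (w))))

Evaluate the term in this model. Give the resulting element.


  u = 2
  u = 2
  p = 1
  (q (u) (p)) = q(2, 1) = 1
  w = 1
  w = 1
  (g (w) (w)) = g(1, 1) = 0
  (q (q (u) (p)) (g (w) (w))) = q(1, 0) = 1
  u = 2
  u = 2
  u = 2
  (t (u) (u) (u)) = t(2, 2, 2) = 2
  w = 1
  (g (t (u) (u) (u)) (w)) = g(2, 1) = 3
  (q (q (q (u) (p)) (g (w) (w))) (g (t (u) (u) (u)) (w))) = q(1, 3) = 3
  u = 2
  p = 1
  (q (u) (p)) = q(2, 1) = 1
  w = 1
  w = 1
  (g (w) (w)) = g(1, 1) = 0
  (q (q (u) (p)) (g (w) (w))) = q(1, 0) = 1
  u = 2
  u = 2
  u = 2
  (t (u) (u) (u)) = t(2, 2, 2) = 2
  w = 1
  (g (t (u) (u) (u)) (w)) = g(2, 1) = 3
  (q (q (q (u) (p)) (g (w) (w))) (g (t (u) (u) (u)) (w))) = q(1, 3) = 3
  (t (u) (q (q (q (u) (p)) (g (w) (w))) (g (t (u) (u) (u)) (w))) (q (q (q (u) (p)) (g (w) (w))) (g (t (u) (u) (u)) (w)))) = t(2, 3, 3) = 0

value = 0


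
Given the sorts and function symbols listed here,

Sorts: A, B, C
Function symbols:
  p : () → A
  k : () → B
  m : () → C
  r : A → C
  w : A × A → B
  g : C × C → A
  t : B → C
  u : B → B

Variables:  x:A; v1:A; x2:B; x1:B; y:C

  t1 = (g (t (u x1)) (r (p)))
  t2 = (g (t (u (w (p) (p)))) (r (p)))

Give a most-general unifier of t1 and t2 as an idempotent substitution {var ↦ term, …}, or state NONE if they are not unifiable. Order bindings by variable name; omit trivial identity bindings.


{x1 ↦ (w (p) (p))}


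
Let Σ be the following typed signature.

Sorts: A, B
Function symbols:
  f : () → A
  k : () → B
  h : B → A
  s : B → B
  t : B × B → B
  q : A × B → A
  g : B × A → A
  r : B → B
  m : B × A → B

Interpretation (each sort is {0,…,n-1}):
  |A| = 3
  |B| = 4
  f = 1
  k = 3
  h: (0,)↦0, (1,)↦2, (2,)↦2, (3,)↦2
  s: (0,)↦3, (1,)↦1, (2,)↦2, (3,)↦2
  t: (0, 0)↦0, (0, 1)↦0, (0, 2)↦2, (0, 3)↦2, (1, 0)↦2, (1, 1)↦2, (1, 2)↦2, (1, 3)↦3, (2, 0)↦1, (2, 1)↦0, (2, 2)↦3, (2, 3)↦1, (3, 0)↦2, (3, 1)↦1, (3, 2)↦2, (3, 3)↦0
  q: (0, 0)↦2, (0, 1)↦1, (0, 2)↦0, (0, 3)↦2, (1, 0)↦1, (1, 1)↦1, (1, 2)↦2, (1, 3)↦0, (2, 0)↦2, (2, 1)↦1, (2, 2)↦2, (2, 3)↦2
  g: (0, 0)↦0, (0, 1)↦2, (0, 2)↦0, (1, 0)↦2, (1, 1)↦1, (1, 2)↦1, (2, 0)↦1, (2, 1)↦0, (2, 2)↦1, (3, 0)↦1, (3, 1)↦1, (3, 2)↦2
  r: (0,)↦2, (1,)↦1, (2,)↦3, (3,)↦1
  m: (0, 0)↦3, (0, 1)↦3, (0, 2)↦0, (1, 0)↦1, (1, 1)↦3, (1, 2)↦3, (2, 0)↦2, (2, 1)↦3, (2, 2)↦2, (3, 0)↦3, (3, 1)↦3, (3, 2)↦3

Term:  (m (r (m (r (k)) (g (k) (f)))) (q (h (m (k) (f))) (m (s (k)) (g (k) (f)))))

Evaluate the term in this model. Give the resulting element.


value = 3

  k = 3
  (r (k)) = r(3,) = 1
  k = 3
  f = 1
  (g (k) (f)) = g(3, 1) = 1
  (m (r (k)) (g (k) (f))) = m(1, 1) = 3
  (r (m (r (k)) (g (k) (f)))) = r(3,) = 1
  k = 3
  f = 1
  (m (k) (f)) = m(3, 1) = 3
  (h (m (k) (f))) = h(3,) = 2
  k = 3
  (s (k)) = s(3,) = 2
  k = 3
  f = 1
  (g (k) (f)) = g(3, 1) = 1
  (m (s (k)) (g (k) (f))) = m(2, 1) = 3
  (q (h (m (k) (f))) (m (s (k)) (g (k) (f)))) = q(2, 3) = 2
  (m (r (m (r (k)) (g (k) (f)))) (q (h (m (k) (f))) (m (s (k)) (g (k) (f))))) = m(1, 2) = 3


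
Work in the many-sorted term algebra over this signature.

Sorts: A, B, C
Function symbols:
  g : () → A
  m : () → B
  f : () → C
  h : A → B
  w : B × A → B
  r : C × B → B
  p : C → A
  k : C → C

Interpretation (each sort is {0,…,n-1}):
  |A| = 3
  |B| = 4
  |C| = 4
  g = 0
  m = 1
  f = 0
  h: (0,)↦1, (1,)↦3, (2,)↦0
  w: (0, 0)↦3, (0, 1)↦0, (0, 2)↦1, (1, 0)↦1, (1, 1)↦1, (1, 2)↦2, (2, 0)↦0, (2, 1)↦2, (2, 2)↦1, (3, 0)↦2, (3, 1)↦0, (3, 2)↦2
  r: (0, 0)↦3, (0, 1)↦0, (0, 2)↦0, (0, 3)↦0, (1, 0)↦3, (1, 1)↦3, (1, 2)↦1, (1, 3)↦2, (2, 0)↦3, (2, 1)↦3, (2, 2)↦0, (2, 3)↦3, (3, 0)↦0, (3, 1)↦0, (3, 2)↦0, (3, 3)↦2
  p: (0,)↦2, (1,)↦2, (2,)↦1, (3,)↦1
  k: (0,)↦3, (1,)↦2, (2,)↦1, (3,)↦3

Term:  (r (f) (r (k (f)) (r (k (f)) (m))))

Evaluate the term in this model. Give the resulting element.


  f = 0
  f = 0
  (k (f)) = k(0,) = 3
  f = 0
  (k (f)) = k(0,) = 3
  m = 1
  (r (k (f)) (m)) = r(3, 1) = 0
  (r (k (f)) (r (k (f)) (m))) = r(3, 0) = 0
  (r (f) (r (k (f)) (r (k (f)) (m)))) = r(0, 0) = 3

value = 3


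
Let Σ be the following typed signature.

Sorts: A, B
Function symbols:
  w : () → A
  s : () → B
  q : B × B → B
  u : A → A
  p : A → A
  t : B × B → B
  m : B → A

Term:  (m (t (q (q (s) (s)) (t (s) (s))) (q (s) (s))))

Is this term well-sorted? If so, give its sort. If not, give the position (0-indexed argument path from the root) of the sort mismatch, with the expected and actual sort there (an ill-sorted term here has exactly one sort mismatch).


        (s) : B
        (s) : B
      (q (s) (s)) : B
        (s) : B
        (s) : B
      (t (s) (s)) : B
    (q (q (s) (s)) (t (s) (s))) : B
      (s) : B
      (s) : B
    (q (s) (s)) : B
  (t (q (q (s) (s)) (t (s) (s))) (q (s) (s))) : B
(m (t (q (q (s) (s)) (t (s) (s))) (q (s) (s)))) : A

well-sorted; sort = A


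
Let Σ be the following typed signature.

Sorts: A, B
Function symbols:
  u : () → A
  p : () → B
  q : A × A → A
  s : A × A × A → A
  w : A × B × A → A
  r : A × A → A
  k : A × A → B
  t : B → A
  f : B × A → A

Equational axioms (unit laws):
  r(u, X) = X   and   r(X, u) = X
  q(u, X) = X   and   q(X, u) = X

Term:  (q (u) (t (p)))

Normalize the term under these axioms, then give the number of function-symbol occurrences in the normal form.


size = 2

1. (q (u) (t (p)))  →  (t (p))
normal form: (t (p))


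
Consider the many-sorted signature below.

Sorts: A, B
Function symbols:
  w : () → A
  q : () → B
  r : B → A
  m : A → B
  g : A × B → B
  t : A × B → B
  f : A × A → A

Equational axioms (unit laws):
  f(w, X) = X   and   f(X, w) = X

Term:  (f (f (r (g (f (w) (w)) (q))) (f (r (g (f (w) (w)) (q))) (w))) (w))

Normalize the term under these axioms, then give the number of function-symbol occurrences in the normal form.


1. (f (f (r (g (f (w) (w)) (q))) (f (r (g (f (w) (w)) (q))) (w))) (w))  →  (f (r (g (f (w) (w)) (q))) (f (r (g (f (w) (w)) (q))) (w)))
2. (f (r (g (f (w) (w)) (q))) (f (r (g (f (w) (w)) (q))) (w)))  →  (f (r (g (w) (q))) (f (r (g (f (w) (w)) (q))) (w)))
3. (f (r (g (w) (q))) (f (r (g (f (w) (w)) (q))) (w)))  →  (f (r (g (w) (q))) (r (g (f (w) (w)) (q))))
4. (f (r (g (w) (q))) (r (g (f (w) (w)) (q))))  →  (f (r (g (w) (q))) (r (g (w) (q))))
normal form: (f (r (g (w) (q))) (r (g (w) (q))))

size = 9


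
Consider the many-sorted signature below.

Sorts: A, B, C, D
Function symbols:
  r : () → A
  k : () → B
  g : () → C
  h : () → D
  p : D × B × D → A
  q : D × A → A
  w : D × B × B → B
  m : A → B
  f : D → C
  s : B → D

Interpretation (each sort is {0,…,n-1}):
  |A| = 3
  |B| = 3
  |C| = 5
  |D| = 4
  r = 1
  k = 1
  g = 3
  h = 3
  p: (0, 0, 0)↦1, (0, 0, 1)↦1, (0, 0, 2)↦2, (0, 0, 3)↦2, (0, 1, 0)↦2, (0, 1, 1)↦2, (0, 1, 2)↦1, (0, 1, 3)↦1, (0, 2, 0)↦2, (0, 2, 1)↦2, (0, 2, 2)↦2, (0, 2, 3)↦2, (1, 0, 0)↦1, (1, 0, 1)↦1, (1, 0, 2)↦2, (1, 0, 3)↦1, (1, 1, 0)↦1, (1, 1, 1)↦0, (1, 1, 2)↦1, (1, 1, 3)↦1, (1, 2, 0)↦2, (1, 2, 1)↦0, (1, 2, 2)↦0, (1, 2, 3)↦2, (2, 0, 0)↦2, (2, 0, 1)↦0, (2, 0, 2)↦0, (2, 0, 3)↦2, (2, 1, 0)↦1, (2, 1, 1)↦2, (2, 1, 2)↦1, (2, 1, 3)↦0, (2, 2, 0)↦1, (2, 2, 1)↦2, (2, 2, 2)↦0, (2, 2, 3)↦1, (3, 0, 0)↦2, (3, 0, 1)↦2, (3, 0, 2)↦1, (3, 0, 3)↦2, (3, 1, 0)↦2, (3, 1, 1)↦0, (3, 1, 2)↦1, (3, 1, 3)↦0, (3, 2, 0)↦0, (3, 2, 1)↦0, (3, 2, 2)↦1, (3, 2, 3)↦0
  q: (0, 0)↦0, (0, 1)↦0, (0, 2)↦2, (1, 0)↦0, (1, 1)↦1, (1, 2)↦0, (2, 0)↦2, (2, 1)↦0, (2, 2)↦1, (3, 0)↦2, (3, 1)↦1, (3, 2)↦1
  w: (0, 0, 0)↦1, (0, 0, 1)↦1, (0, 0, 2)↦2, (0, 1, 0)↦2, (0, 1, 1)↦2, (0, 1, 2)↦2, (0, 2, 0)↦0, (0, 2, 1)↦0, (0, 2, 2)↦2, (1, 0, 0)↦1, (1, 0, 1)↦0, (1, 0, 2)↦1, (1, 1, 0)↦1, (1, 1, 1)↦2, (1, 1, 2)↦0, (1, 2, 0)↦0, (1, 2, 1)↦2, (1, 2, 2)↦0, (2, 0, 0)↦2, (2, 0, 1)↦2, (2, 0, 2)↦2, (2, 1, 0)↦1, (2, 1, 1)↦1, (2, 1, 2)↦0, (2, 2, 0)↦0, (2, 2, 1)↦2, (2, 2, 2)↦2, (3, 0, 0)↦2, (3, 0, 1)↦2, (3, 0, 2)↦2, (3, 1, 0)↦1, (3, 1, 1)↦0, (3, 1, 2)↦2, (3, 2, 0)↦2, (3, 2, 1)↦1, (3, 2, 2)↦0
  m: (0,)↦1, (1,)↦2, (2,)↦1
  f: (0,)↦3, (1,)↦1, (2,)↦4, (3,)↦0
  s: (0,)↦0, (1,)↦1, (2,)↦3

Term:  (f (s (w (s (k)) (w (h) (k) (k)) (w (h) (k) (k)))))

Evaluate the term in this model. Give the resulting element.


value = 1

  k = 1
  (s (k)) = s(1,) = 1
  h = 3
  k = 1
  k = 1
  (w (h) (k) (k)) = w(3, 1, 1) = 0
  h = 3
  k = 1
  k = 1
  (w (h) (k) (k)) = w(3, 1, 1) = 0
  (w (s (k)) (w (h) (k) (k)) (w (h) (k) (k))) = w(1, 0, 0) = 1
  (s (w (s (k)) (w (h) (k) (k)) (w (h) (k) (k)))) = s(1,) = 1
  (f (s (w (s (k)) (w (h) (k) (k)) (w (h) (k) (k))))) = f(1,) = 1


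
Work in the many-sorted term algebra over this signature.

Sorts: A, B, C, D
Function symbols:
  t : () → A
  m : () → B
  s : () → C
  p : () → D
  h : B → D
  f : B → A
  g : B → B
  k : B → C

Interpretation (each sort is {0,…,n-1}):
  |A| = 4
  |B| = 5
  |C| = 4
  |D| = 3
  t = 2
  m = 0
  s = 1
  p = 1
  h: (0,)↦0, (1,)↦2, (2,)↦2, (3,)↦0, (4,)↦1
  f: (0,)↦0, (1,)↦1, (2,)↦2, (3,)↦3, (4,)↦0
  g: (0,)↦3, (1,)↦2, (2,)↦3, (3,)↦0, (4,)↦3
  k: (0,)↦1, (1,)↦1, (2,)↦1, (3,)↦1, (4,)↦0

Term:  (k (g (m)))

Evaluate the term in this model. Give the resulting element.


  m = 0
  (g (m)) = g(0,) = 3
  (k (g (m))) = k(3,) = 1

value = 1


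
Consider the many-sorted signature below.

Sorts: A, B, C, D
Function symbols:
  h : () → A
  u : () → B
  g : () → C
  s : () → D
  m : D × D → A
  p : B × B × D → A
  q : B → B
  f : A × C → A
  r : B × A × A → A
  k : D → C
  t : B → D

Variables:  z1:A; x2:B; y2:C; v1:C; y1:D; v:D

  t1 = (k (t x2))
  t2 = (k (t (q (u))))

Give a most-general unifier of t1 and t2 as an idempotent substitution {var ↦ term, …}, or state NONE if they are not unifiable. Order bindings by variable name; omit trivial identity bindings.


{x2 ↦ (q (u))}


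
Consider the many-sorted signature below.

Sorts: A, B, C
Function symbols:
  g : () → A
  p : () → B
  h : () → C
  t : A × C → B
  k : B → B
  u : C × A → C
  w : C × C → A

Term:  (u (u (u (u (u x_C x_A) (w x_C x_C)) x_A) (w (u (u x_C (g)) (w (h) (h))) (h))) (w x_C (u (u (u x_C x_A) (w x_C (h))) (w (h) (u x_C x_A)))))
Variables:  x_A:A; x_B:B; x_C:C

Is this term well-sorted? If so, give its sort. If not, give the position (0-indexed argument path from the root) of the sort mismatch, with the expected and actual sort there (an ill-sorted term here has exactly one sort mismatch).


          x_C : C
          x_A : A
        (u x_C x_A) : C
          x_C : C
          x_C : C
        (w x_C x_C) : A
      (u (u x_C x_A) (w x_C x_C)) : C
      x_A : A
    (u (u (u x_C x_A) (w x_C x_C)) x_A) : C
          x_C : C
          (g) : A
        (u x_C (g)) : C
          (h) : C
          (h) : C
        (w (h) (h)) : A
      (u (u x_C (g)) (w (h) (h))) : C
      (h) : C
    (w (u (u x_C (g)) (w (h) (h))) (h)) : A
  (u (u (u (u x_C x_A) (w x_C x_C)) x_A) (w (u (u x_C (g)) (w (h) (h))) (h))) : C
    x_C : C
          x_C : C
          x_A : A
        (u x_C x_A) : C
          x_C : C
          (h) : C
        (w x_C (h)) : A
      (u (u x_C x_A) (w x_C (h))) : C
        (h) : C
          x_C : C
          x_A : A
        (u x_C x_A) : C
      (w (h) (u x_C x_A)) : A
    (u (u (u x_C x_A) (w x_C (h))) (w (h) (u x_C x_A))) : C
  (w x_C (u (u (u x_C x_A) (w x_C (h))) (w (h) (u x_C x_A)))) : A
(u (u (u (u (u x_C x_A) (w x_C x_C)) x_A) (w (u (u x_C (g)) (w (h) (h))) (h))) (w x_C (u (u (u x_C x_A) (w x_C (h))) (w (h) (u x_C x_A))))) : C

well-sorted; sort = C


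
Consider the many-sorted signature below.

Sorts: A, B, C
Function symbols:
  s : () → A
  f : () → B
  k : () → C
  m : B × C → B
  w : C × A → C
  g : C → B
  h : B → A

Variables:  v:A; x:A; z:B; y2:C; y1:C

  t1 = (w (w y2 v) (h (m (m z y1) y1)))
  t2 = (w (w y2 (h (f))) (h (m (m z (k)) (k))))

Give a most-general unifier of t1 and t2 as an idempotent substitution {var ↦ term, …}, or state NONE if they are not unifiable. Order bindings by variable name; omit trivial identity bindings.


{v ↦ (h (f)), y1 ↦ (k)}


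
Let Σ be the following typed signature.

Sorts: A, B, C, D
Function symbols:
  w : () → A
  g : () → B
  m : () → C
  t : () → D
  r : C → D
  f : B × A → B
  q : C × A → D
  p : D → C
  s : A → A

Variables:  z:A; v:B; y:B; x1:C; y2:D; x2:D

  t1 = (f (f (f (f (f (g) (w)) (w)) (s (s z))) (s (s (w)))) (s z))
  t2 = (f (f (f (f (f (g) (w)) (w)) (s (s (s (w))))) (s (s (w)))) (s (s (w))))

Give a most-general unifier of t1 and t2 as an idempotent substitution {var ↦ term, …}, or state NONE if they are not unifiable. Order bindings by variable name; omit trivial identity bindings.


{z ↦ (s (w))}


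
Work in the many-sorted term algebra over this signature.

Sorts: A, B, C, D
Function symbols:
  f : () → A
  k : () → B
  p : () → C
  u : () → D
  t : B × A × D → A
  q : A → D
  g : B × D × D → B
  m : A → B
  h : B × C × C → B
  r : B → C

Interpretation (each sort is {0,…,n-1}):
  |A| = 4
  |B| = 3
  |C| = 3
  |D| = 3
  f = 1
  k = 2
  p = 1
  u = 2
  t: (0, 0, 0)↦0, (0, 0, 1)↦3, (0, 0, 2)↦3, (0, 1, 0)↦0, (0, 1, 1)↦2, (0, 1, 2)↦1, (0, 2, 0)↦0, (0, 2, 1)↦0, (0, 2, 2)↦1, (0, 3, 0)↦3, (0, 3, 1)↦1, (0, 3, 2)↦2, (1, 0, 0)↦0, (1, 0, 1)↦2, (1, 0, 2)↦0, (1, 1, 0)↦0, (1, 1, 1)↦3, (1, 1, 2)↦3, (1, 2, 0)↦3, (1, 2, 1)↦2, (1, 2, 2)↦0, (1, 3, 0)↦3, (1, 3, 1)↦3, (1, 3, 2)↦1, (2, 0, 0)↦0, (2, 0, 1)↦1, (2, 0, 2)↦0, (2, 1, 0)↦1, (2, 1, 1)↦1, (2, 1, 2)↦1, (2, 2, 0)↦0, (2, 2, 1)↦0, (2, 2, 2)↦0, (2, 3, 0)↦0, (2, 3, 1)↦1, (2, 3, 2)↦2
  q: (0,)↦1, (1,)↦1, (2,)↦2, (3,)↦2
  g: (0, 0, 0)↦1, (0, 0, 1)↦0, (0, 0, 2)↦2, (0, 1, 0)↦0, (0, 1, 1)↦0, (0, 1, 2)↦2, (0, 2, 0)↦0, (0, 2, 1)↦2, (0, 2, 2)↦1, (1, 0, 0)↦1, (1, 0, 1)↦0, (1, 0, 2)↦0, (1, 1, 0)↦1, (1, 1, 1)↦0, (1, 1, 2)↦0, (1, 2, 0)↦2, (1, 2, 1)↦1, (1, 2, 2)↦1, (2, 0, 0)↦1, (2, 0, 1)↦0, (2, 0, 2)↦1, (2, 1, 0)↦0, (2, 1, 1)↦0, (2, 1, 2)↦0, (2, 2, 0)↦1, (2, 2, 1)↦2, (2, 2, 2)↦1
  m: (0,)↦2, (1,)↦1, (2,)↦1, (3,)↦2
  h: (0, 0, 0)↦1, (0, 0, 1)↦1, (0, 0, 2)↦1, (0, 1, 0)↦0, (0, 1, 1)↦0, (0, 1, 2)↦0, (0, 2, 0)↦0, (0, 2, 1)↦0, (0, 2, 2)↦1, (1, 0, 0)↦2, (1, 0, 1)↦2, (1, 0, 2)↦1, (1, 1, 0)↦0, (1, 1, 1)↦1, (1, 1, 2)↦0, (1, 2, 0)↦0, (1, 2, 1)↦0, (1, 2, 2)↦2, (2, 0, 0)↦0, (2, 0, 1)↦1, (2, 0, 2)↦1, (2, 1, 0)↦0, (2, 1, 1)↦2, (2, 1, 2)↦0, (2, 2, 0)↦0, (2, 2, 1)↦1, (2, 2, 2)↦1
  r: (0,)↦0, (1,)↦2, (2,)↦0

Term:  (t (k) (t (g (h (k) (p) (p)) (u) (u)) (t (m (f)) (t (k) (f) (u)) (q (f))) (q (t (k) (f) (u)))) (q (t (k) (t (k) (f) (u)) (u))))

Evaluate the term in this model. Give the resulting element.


  k = 2
  k = 2
  p = 1
  p = 1
  (h (k) (p) (p)) = h(2, 1, 1) = 2
  u = 2
  u = 2
  (g (h (k) (p) (p)) (u) (u)) = g(2, 2, 2) = 1
  f = 1
  (m (f)) = m(1,) = 1
  k = 2
  f = 1
  u = 2
  (t (k) (f) (u)) = t(2, 1, 2) = 1
  f = 1
  (q (f)) = q(1,) = 1
  (t (m (f)) (t (k) (f) (u)) (q (f))) = t(1, 1, 1) = 3
  k = 2
  f = 1
  u = 2
  (t (k) (f) (u)) = t(2, 1, 2) = 1
  (q (t (k) (f) (u))) = q(1,) = 1
  (t (g (h (k) (p) (p)) (u) (u)) (t (m (f)) (t (k) (f) (u)) (q (f))) (q (t (k) (f) (u)))) = t(1, 3, 1) = 3
  k = 2
  k = 2
  f = 1
  u = 2
  (t (k) (f) (u)) = t(2, 1, 2) = 1
  u = 2
  (t (k) (t (k) (f) (u)) (u)) = t(2, 1, 2) = 1
  (q (t (k) (t (k) (f) (u)) (u))) = q(1,) = 1
  (t (k) (t (g (h (k) (p) (p)) (u) (u)) (t (m (f)) (t (k) (f) (u)) (q (f))) (q (t (k) (f) (u)))) (q (t (k) (t (k) (f) (u)) (u)))) = t(2, 3, 1) = 1

value = 1


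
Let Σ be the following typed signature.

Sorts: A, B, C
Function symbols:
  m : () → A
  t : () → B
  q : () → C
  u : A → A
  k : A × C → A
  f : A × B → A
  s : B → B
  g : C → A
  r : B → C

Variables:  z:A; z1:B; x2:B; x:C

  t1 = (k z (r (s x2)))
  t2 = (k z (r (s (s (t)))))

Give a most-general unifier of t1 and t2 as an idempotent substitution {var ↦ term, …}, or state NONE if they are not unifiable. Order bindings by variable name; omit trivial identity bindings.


{x2 ↦ (s (t))}


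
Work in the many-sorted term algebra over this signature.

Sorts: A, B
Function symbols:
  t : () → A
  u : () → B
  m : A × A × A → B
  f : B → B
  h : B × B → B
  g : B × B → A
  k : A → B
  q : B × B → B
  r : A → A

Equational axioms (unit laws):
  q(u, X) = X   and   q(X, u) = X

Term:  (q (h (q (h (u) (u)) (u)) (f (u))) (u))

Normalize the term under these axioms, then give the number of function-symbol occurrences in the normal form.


1. (q (h (q (h (u) (u)) (u)) (f (u))) (u))  →  (h (q (h (u) (u)) (u)) (f (u)))
2. (h (q (h (u) (u)) (u)) (f (u)))  →  (h (h (u) (u)) (f (u)))
normal form: (h (h (u) (u)) (f (u)))

size = 6


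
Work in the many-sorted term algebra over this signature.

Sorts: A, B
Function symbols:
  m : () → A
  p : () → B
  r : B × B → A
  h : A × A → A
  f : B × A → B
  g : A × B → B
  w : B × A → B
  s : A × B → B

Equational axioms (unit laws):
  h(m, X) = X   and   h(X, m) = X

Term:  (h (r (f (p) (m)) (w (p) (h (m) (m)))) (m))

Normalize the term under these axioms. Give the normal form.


1. (h (r (f (p) (m)) (w (p) (h (m) (m)))) (m))  →  (r (f (p) (m)) (w (p) (h (m) (m))))
2. (r (f (p) (m)) (w (p) (h (m) (m))))  →  (r (f (p) (m)) (w (p) (m)))

normal form = (r (f (p) (m)) (w (p) (m)))


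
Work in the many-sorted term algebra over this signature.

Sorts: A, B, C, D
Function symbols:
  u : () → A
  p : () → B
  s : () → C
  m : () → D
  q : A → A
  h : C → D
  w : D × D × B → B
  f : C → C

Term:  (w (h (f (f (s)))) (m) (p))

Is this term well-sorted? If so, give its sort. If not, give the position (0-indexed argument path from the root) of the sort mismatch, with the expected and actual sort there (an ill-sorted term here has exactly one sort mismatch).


well-sorted; sort = B

        (s) : C
      (f (s)) : C
    (f (f (s))) : C
  (h (f (f (s)))) : D
  (m) : D
  (p) : B
(w (h (f (f (s)))) (m) (p)) : B


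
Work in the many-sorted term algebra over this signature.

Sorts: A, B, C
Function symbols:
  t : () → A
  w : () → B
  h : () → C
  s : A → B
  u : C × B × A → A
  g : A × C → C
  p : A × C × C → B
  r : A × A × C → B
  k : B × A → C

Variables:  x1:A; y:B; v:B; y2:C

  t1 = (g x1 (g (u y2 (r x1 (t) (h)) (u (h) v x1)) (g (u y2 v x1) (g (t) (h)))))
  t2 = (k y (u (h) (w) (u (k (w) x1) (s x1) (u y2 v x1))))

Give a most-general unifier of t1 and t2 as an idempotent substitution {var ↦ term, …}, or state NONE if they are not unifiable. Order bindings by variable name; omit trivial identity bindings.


head clash or occurs-check failure — not unifiable

NONE (not unifiable)
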